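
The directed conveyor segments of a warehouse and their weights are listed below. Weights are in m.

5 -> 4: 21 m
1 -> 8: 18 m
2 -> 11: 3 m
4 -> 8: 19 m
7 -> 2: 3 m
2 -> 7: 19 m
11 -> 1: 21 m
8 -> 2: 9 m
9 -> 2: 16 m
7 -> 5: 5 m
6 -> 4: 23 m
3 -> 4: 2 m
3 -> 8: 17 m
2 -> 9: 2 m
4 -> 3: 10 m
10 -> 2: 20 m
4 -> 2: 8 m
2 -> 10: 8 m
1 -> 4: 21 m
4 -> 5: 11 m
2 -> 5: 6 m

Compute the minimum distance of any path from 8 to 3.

46 m

Settle nodes by increasing distance from 8:
8: 0
2: 9  (via 8)
9: 11  (via 2)
11: 12  (via 2)
5: 15  (via 2)
10: 17  (via 2)
7: 28  (via 2)
1: 33  (via 11)
4: 36  (via 5)
3: 46  (via 4)
Shortest route: 8–2–5–4–3 = 46 m.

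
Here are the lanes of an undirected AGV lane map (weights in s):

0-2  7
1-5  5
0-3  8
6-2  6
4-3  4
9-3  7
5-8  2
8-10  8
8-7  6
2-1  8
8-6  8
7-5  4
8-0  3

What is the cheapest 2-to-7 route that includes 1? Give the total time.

Best 2 to 1: 2 → 1 costing 8
Best 1 to 7: 1 → 5 → 7 costing 9
Total via 1: 8 + 9 = 17 s.

17 s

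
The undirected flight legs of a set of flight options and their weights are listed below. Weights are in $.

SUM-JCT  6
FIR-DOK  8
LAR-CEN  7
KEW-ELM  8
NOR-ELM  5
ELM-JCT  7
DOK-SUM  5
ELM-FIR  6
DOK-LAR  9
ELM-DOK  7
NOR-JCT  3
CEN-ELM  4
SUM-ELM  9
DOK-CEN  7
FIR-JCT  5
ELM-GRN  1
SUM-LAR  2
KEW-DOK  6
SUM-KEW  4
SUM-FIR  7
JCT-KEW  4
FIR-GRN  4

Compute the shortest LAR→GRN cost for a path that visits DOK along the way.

Best LAR to DOK: LAR–SUM–DOK costing 7
Shortest DOK→GRN: DOK–ELM–GRN = 8
Total via DOK: 7 + 8 = $15.

$15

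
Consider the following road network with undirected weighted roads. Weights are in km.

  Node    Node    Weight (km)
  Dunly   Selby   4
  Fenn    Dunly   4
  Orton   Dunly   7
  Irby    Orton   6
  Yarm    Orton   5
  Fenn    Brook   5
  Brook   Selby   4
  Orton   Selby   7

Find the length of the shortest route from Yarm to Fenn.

Compare a few routes:
Yarm → Orton → Selby → Dunly → Fenn: 5+7+4+4 = 20
Yarm → Orton → Selby → Brook → Fenn: 5+7+4+5 = 21
Yarm → Orton → Dunly → Fenn: 5+7+4 = 16
Cheapest is Yarm → Orton → Dunly → Fenn at 16 km.

16 km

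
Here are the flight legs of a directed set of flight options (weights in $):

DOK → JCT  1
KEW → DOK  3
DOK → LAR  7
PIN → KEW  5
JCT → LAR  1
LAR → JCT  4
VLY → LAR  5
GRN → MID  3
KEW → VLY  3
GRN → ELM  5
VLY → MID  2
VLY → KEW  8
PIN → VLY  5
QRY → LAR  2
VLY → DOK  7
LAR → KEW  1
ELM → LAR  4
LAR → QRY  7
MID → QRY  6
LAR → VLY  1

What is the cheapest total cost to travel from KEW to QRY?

Settle nodes by increasing distance from KEW:
KEW: 0
VLY: 3  (via KEW)
DOK: 3  (via KEW)
JCT: 4  (via DOK)
MID: 5  (via VLY)
LAR: 5  (via JCT)
QRY: 11  (via MID)
Shortest route: KEW–VLY–MID–QRY = $11.

$11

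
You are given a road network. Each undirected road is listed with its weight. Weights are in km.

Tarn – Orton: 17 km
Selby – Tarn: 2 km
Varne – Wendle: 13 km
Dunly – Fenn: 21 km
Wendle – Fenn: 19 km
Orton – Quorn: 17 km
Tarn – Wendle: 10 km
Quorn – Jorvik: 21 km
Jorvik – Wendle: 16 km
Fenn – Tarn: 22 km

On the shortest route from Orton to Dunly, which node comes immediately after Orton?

Candidate routes:
Orton - Tarn - Wendle - Fenn - Dunly: 17+10+19+21 = 67
Orton - Quorn - Jorvik - Wendle - Fenn - Dunly: 17+21+16+19+21 = 94
Orton - Tarn - Fenn - Dunly: 17+22+21 = 60
Cheapest is Orton - Tarn - Fenn - Dunly at 60 km.
So from Orton the first move is to Tarn.

Tarn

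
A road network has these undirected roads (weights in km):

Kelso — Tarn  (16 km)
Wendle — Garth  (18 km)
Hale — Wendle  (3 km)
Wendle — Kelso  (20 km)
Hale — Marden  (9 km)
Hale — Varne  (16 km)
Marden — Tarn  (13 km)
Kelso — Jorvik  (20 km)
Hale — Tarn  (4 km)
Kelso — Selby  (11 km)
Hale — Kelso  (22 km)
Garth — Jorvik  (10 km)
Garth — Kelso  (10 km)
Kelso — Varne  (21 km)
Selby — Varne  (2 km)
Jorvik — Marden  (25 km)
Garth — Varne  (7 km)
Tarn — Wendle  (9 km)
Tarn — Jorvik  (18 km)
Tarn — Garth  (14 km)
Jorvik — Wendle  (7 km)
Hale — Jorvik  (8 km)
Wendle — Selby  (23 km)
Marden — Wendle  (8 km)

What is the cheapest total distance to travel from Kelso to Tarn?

Running Dijkstra from Kelso:
Kelso: 0
Garth: 10  (via Kelso)
Selby: 11  (via Kelso)
Varne: 13  (via Selby)
Tarn: 16  (via Kelso)
Shortest route: Kelso → Tarn = 16 km.

16 km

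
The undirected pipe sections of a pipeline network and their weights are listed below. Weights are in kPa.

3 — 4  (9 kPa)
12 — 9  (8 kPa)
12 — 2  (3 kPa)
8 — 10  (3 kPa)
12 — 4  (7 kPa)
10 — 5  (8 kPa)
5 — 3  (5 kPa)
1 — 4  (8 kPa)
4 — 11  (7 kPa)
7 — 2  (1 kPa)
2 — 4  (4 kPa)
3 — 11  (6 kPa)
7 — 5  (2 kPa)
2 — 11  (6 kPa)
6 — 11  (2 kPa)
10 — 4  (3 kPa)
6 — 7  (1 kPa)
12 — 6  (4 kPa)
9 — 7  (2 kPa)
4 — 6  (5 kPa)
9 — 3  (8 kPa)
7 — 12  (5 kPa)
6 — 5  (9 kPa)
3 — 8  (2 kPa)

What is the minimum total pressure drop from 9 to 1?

15 kPa

Enumerating some paths:
9–7–2–12–4–1: 2+1+3+7+8 = 21
9–7–2–4–1: 2+1+4+8 = 15
9–7–6–4–1: 2+1+5+8 = 16
9–7–6–11–4–1: 2+1+2+7+8 = 20
The minimum is 15 kPa via 9–7–2–4–1.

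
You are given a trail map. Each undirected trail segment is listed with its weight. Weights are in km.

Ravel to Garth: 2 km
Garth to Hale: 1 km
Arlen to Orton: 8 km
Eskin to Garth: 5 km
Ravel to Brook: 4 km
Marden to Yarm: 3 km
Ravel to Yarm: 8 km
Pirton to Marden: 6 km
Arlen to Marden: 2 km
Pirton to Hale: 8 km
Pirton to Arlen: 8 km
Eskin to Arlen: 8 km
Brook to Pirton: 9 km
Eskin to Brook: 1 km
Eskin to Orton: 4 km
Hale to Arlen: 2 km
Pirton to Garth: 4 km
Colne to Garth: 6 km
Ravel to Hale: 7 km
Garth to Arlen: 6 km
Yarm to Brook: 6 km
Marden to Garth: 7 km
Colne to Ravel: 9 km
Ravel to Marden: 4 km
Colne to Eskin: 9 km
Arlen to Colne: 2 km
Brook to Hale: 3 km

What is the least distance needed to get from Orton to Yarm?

Settle nodes by increasing distance from Orton:
Orton: 0
Eskin: 4  (via Orton)
Brook: 5  (via Eskin)
Arlen: 8  (via Orton)
Hale: 8  (via Brook)
Garth: 9  (via Eskin)
Ravel: 9  (via Brook)
Marden: 10  (via Arlen)
Colne: 10  (via Arlen)
Yarm: 11  (via Brook)
Shortest route: Orton–Eskin–Brook–Yarm = 11 km.

11 km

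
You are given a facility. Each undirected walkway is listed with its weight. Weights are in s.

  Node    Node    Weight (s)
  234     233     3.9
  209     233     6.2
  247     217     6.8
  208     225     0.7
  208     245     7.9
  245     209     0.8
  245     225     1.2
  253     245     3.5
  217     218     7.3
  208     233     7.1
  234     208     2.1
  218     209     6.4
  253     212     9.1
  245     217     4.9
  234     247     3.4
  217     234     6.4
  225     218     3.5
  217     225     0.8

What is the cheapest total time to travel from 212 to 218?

Candidate routes:
212 - 253 - 245 - 225 - 218: 9.1+3.5+1.2+3.5 = 17.3
212 - 253 - 245 - 209 - 218: 9.1+3.5+0.8+6.4 = 19.8
212 - 253 - 245 - 217 - 225 - 218: 9.1+3.5+4.9+0.8+3.5 = 21.8
The minimum is 17.3 s via 212 - 253 - 245 - 225 - 218.

17.3 s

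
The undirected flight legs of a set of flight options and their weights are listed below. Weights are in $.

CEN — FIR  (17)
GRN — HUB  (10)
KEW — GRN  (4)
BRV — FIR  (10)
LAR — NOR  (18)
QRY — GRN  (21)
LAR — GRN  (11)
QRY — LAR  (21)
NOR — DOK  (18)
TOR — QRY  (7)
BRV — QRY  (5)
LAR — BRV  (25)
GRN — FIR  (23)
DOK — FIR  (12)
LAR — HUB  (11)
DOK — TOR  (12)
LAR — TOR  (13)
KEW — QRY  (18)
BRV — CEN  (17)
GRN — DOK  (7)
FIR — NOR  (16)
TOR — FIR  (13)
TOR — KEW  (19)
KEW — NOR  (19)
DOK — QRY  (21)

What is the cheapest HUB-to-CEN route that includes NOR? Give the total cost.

Best HUB to NOR: HUB–LAR–NOR costing 29
Shortest NOR→CEN: NOR–FIR–CEN = 33
Total via NOR: 29 + 33 = $62.

$62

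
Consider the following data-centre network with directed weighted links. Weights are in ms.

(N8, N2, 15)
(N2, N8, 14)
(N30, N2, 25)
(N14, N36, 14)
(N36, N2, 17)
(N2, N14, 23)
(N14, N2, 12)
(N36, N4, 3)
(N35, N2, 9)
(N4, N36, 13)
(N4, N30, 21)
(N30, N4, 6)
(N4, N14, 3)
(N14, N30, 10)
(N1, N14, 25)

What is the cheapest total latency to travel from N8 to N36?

52 ms

Settle nodes by increasing distance from N8:
N8: 0
N2: 15  (via N8)
N14: 38  (via N2)
N30: 48  (via N14)
N36: 52  (via N14)
Shortest route: N8–N2–N14–N36 = 52 ms.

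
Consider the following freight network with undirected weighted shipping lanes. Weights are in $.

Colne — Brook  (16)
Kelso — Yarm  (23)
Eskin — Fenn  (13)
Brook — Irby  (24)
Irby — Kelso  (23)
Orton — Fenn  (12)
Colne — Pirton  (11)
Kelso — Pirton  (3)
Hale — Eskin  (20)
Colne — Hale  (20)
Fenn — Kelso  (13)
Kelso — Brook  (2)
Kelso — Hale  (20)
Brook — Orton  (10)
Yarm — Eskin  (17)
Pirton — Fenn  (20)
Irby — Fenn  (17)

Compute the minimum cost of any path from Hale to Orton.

$32

Candidate routes:
Hale - Kelso - Fenn - Orton: 20+13+12 = 45
Hale - Kelso - Brook - Orton: 20+2+10 = 32
Hale - Eskin - Fenn - Orton: 20+13+12 = 45
Hale - Colne - Pirton - Kelso - Brook - Orton: 20+11+3+2+10 = 46
The minimum is $32 via Hale - Kelso - Brook - Orton.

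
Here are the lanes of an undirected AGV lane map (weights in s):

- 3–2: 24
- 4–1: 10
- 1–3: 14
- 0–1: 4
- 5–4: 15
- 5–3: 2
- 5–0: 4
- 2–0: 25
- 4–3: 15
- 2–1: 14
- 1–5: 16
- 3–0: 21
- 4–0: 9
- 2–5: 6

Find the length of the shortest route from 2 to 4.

Running Dijkstra from 2:
2: 0
5: 6  (via 2)
3: 8  (via 5)
0: 10  (via 5)
1: 14  (via 2)
4: 19  (via 0)
Shortest route: 2–5–0–4 = 19 s.

19 s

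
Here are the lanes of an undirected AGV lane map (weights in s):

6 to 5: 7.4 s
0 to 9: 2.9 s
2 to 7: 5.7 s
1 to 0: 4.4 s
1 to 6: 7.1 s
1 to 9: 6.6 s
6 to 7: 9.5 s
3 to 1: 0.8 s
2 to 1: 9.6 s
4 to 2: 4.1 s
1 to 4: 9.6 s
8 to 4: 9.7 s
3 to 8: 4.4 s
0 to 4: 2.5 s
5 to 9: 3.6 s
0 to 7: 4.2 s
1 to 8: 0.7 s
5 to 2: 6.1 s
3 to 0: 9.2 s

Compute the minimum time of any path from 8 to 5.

Running Dijkstra from 8:
8: 0
1: 0.7  (via 8)
3: 1.5  (via 1)
0: 5.1  (via 1)
9: 7.3  (via 1)
4: 7.6  (via 0)
6: 7.8  (via 1)
7: 9.3  (via 0)
2: 10.3  (via 1)
5: 10.9  (via 9)
Shortest route: 8–1–9–5 = 10.9 s.

10.9 s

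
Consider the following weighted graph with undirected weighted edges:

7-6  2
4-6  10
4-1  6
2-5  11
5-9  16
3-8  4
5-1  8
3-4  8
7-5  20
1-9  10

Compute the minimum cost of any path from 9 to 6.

26

Settle nodes by increasing distance from 9:
9: 0
1: 10  (via 9)
4: 16  (via 1)
5: 16  (via 9)
3: 24  (via 4)
6: 26  (via 4)
Shortest route: 9 → 1 → 4 → 6 = 26.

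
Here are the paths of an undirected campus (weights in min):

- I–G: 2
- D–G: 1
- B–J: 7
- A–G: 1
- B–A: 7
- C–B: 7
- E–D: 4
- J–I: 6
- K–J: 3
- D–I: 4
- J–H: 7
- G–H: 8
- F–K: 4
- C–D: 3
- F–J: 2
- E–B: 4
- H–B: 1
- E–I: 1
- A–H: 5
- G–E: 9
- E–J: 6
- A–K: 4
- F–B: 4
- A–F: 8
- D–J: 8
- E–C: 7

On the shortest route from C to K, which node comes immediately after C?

D

Enumerating some paths:
C–D–J–K: 3+8+3 = 14
C–D–I–G–A–K: 3+4+2+1+4 = 14
C–E–I–G–A–K: 7+1+2+1+4 = 15
C–D–G–A–K: 3+1+1+4 = 9
Cheapest is C–D–G–A–K at 9 min.
So from C the first move is to D.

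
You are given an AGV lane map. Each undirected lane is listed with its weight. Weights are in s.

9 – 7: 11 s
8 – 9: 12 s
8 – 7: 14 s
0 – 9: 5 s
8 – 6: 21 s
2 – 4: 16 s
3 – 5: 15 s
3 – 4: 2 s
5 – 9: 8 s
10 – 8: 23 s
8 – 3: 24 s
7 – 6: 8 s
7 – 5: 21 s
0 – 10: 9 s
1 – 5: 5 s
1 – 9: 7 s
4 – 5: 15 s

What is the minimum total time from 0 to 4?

Candidate routes:
0 → 9 → 1 → 5 → 4: 5+7+5+15 = 32
0 → 9 → 5 → 4: 5+8+15 = 28
0 → 9 → 1 → 5 → 3 → 4: 5+7+5+15+2 = 34
0 → 9 → 5 → 3 → 4: 5+8+15+2 = 30
Cheapest is 0 → 9 → 5 → 4 at 28 s.

28 s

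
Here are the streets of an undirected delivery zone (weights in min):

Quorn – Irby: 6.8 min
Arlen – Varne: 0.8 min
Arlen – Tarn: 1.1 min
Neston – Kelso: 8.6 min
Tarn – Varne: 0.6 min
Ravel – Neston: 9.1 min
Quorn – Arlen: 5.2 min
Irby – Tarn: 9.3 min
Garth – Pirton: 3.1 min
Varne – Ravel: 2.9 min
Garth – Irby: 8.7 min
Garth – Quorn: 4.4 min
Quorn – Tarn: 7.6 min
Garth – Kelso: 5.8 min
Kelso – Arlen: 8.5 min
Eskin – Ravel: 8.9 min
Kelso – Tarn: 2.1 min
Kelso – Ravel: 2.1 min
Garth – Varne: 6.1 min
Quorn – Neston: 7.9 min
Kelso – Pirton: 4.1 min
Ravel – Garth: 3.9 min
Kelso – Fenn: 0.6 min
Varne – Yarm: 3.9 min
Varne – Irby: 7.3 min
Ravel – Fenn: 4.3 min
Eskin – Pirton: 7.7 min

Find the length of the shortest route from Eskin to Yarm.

15.7 min

Enumerating some paths:
Eskin → Ravel → Kelso → Tarn → Varne → Yarm: 8.9+2.1+2.1+0.6+3.9 = 17.6
Eskin → Pirton → Kelso → Tarn → Varne → Yarm: 7.7+4.1+2.1+0.6+3.9 = 18.4
Eskin → Ravel → Kelso → Tarn → Arlen → Varne → Yarm: 8.9+2.1+2.1+1.1+0.8+3.9 = 18.9
Eskin → Ravel → Varne → Yarm: 8.9+2.9+3.9 = 15.7
Cheapest is Eskin → Ravel → Varne → Yarm at 15.7 min.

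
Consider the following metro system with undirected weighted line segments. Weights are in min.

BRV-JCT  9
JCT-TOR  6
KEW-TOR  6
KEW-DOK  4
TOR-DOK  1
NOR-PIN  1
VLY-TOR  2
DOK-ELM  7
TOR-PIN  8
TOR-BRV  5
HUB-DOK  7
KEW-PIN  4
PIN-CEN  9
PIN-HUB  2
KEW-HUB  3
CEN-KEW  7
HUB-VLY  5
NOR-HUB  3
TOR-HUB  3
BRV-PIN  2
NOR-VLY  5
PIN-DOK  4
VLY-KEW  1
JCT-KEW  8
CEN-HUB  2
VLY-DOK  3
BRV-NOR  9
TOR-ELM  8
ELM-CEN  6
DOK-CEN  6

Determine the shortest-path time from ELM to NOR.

Running Dijkstra from ELM:
ELM: 0
CEN: 6  (via ELM)
DOK: 7  (via ELM)
HUB: 8  (via CEN)
TOR: 8  (via ELM)
VLY: 10  (via DOK)
PIN: 10  (via HUB)
NOR: 11  (via HUB)
Shortest route: ELM → CEN → HUB → NOR = 11 min.

11 min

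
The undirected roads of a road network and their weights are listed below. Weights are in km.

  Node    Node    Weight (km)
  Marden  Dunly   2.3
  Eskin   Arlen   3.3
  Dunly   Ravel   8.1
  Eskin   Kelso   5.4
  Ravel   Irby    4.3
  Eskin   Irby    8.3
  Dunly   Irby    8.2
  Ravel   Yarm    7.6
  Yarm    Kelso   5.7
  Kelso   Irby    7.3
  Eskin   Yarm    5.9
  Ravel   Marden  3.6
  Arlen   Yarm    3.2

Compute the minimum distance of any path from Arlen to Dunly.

Enumerating some paths:
Arlen → Yarm → Ravel → Marden → Dunly: 3.2+7.6+3.6+2.3 = 16.7
Arlen → Yarm → Ravel → Dunly: 3.2+7.6+8.1 = 18.9
The minimum is 16.7 km via Arlen → Yarm → Ravel → Marden → Dunly.

16.7 km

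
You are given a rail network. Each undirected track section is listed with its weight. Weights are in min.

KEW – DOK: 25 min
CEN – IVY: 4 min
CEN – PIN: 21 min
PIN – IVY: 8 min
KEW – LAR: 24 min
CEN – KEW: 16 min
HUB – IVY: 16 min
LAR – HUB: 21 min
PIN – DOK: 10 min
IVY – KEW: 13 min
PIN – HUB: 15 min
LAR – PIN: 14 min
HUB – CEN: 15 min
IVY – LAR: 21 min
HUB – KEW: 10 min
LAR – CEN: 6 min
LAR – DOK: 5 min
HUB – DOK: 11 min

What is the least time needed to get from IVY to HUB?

Shortest distances from IVY:
IVY: 0
CEN: 4  (via IVY)
PIN: 8  (via IVY)
LAR: 10  (via CEN)
KEW: 13  (via IVY)
DOK: 15  (via LAR)
HUB: 16  (via IVY)
Shortest route: IVY → HUB = 16 min.

16 min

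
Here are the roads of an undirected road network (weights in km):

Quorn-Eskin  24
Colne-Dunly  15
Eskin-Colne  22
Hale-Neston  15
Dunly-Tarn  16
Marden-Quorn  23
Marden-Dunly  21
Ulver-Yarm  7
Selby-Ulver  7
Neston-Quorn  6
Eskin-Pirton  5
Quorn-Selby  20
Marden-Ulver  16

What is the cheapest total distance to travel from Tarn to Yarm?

Settle nodes by increasing distance from Tarn:
Tarn: 0
Dunly: 16  (via Tarn)
Colne: 31  (via Dunly)
Marden: 37  (via Dunly)
Eskin: 53  (via Colne)
Ulver: 53  (via Marden)
Pirton: 58  (via Eskin)
Yarm: 60  (via Ulver)
Shortest route: Tarn–Dunly–Marden–Ulver–Yarm = 60 km.

60 km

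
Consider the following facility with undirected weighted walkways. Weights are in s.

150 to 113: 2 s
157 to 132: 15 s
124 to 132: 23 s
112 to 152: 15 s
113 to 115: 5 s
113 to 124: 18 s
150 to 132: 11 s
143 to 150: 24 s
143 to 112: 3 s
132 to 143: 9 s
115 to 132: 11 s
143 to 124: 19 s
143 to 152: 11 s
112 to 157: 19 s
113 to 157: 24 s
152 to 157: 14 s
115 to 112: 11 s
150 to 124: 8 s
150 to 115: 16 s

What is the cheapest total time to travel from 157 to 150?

26 s

Shortest distances from 157:
157: 0
152: 14  (via 157)
132: 15  (via 157)
112: 19  (via 157)
143: 22  (via 112)
113: 24  (via 157)
115: 26  (via 132)
150: 26  (via 132)
Shortest route: 157–132–150 = 26 s.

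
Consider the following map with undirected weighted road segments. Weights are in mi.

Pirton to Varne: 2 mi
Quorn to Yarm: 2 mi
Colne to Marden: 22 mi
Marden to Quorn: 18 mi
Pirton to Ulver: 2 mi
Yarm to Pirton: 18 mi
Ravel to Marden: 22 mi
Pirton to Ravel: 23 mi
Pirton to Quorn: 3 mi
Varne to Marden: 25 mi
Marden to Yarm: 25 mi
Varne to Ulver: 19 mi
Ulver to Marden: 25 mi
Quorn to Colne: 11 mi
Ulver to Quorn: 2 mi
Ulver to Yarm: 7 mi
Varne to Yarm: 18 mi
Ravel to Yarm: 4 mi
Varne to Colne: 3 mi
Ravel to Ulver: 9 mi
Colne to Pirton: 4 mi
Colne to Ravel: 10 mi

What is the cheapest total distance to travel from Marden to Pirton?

Running Dijkstra from Marden:
Marden: 0
Quorn: 18  (via Marden)
Yarm: 20  (via Quorn)
Ulver: 20  (via Quorn)
Pirton: 21  (via Quorn)
Shortest route: Marden–Quorn–Pirton = 21 mi.

21 mi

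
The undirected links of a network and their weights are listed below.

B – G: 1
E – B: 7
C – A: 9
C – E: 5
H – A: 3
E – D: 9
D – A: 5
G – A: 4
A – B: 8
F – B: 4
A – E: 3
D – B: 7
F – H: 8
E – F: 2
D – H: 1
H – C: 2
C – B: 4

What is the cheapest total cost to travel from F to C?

Enumerating some paths:
F–E–A–H–C: 2+3+3+2 = 10
F–E–C: 2+5 = 7
F–B–C: 4+4 = 8
The minimum is 7 via F–E–C.

7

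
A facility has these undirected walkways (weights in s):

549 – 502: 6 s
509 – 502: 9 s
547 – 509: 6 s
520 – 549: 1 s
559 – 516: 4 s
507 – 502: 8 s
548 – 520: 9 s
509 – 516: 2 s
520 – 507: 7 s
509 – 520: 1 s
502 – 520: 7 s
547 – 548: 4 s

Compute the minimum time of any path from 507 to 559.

14 s

Candidate routes:
507–502–520–509–516–559: 8+7+1+2+4 = 22
507–520–509–516–559: 7+1+2+4 = 14
507–502–549–520–509–516–559: 8+6+1+1+2+4 = 22
The minimum is 14 s via 507–520–509–516–559.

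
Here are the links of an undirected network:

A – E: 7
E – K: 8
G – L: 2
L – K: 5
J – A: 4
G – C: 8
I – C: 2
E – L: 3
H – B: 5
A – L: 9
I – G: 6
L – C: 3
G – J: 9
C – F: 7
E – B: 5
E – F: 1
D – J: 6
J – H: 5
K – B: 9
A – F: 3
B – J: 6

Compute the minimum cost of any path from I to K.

Candidate routes:
I–C–L–K: 2+3+5 = 10
I–G–L–K: 6+2+5 = 13
The minimum is 10 via I–C–L–K.

10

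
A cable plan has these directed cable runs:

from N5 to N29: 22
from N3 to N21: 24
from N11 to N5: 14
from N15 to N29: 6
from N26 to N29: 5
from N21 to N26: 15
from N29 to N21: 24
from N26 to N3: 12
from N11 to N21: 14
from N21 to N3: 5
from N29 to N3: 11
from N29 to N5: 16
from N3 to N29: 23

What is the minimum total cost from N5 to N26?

61

Shortest distances from N5:
N5: 0
N29: 22  (via N5)
N3: 33  (via N29)
N21: 46  (via N29)
N26: 61  (via N21)
Shortest route: N5 → N29 → N21 → N26 = 61.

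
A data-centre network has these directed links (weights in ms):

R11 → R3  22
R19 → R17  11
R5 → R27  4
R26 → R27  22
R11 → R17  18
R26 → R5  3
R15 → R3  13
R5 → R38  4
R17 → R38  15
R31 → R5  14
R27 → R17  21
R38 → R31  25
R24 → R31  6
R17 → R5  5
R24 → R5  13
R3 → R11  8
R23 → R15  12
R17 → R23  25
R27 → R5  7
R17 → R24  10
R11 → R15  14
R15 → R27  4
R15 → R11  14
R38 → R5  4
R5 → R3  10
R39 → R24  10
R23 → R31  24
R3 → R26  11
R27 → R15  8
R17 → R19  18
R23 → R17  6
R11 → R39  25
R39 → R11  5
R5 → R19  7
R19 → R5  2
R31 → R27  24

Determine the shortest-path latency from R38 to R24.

Running Dijkstra from R38:
R38: 0
R5: 4  (via R38)
R27: 8  (via R5)
R19: 11  (via R5)
R3: 14  (via R5)
R15: 16  (via R27)
R11: 22  (via R3)
R17: 22  (via R19)
R31: 25  (via R38)
R26: 25  (via R3)
R24: 32  (via R17)
Shortest route: R38–R5–R19–R17–R24 = 32 ms.

32 ms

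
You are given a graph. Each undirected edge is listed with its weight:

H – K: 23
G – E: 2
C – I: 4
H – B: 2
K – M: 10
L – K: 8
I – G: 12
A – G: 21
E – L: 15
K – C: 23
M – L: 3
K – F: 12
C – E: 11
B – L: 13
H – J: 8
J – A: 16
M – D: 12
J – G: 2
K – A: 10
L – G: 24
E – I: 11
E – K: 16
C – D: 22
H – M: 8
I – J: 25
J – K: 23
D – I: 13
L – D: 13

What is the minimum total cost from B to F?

32

Compare a few routes:
B–H–M–K–F: 2+8+10+12 = 32
B–H–M–L–K–F: 2+8+3+8+12 = 33
The minimum is 32 via B–H–M–K–F.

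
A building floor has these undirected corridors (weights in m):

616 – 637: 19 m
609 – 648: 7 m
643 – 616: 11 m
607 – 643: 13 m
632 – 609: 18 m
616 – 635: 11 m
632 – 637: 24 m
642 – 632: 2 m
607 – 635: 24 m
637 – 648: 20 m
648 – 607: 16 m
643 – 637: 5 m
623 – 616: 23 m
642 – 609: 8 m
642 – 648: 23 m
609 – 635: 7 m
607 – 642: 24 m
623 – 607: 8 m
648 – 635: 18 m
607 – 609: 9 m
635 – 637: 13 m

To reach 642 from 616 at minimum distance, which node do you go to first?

Compare a few routes:
616 - 635 - 609 - 632 - 642: 11+7+18+2 = 38
616 - 643 - 637 - 632 - 642: 11+5+24+2 = 42
616 - 643 - 607 - 609 - 642: 11+13+9+8 = 41
616 - 635 - 609 - 642: 11+7+8 = 26
Cheapest is 616 - 635 - 609 - 642 at 26 m.
So from 616 the first move is to 635.

635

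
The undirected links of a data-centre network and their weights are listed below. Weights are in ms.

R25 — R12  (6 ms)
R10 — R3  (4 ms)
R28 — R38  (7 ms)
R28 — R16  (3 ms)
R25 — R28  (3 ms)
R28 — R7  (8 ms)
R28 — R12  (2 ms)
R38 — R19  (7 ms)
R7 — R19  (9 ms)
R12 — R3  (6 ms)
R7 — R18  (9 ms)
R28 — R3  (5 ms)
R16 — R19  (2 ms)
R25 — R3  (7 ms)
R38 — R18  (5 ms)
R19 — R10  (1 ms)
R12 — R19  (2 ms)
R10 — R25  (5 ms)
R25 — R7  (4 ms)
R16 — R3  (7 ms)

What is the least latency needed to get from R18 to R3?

Enumerating some paths:
R18 - R7 - R25 - R3: 9+4+7 = 20
R18 - R38 - R28 - R3: 5+7+5 = 17
The minimum is 17 ms via R18 - R38 - R28 - R3.

17 ms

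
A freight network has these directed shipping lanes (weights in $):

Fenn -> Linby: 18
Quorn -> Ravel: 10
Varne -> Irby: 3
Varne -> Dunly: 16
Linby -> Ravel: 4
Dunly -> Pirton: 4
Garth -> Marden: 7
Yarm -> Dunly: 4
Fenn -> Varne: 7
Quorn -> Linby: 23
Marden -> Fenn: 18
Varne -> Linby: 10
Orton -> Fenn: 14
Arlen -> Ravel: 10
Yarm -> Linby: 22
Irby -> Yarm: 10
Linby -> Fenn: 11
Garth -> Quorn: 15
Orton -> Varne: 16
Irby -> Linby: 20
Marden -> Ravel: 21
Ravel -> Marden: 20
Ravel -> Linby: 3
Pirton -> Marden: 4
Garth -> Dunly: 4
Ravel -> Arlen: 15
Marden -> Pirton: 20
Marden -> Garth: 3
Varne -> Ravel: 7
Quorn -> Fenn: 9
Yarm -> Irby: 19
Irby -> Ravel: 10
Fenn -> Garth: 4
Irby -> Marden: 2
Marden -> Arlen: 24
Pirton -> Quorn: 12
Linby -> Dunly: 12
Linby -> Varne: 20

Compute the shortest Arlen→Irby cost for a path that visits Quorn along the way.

$60

Best Arlen to Quorn: Arlen–Ravel–Linby–Dunly–Pirton–Quorn costing 41
Shortest Quorn→Irby: Quorn–Fenn–Varne–Irby = 19
Total via Quorn: 41 + 19 = $60.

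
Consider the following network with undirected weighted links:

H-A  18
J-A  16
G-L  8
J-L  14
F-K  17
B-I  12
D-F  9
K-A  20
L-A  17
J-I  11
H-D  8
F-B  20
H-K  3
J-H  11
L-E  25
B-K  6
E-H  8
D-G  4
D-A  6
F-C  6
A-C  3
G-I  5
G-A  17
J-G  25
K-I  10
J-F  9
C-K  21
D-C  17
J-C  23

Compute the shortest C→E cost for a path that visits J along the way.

34

Best C to J: C–F–J costing 15
Best J to E: J–H–E costing 19
Total via J: 15 + 19 = 34.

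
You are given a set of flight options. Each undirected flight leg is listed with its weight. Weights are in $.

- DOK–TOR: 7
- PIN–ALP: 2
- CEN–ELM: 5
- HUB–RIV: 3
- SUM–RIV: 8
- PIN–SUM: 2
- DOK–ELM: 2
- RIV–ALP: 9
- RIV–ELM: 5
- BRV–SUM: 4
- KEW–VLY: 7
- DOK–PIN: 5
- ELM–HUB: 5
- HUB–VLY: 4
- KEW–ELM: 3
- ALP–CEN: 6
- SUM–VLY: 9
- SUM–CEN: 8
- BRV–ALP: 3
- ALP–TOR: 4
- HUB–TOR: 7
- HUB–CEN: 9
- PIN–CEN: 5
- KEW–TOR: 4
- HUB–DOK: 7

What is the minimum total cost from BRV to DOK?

$10

Settle nodes by increasing distance from BRV:
BRV: 0
ALP: 3  (via BRV)
SUM: 4  (via BRV)
PIN: 5  (via ALP)
TOR: 7  (via ALP)
CEN: 9  (via ALP)
DOK: 10  (via PIN)
Shortest route: BRV–ALP–PIN–DOK = $10.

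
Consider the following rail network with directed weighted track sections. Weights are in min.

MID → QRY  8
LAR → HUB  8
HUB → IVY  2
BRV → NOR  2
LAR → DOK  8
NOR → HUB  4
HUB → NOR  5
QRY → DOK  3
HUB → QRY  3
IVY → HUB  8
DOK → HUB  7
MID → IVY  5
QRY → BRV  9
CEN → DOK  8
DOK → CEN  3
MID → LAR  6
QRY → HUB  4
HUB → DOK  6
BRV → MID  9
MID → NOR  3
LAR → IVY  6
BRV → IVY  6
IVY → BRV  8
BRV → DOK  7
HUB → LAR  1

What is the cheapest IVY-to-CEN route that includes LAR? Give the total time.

20 min

Shortest IVY→LAR: IVY → HUB → LAR = 9
Shortest LAR→CEN: LAR → DOK → CEN = 11
Total via LAR: 9 + 11 = 20 min.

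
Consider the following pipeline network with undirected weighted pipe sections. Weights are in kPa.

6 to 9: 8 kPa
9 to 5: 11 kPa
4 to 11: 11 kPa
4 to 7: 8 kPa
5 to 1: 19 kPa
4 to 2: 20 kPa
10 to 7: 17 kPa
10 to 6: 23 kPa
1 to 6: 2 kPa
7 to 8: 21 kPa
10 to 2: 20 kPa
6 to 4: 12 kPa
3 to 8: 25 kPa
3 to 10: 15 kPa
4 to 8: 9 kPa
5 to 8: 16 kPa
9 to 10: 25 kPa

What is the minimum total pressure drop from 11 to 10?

36 kPa

Compare a few routes:
11 - 4 - 6 - 10: 11+12+23 = 46
11 - 4 - 7 - 10: 11+8+17 = 36
11 - 4 - 2 - 10: 11+20+20 = 51
11 - 4 - 6 - 9 - 10: 11+12+8+25 = 56
The minimum is 36 kPa via 11 - 4 - 7 - 10.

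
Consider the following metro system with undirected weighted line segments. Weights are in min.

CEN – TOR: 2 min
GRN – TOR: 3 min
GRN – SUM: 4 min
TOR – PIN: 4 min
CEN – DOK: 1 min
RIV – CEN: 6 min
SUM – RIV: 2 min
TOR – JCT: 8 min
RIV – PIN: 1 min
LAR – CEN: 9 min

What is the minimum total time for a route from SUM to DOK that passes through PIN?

Shortest SUM→PIN: SUM → RIV → PIN = 3
Best PIN to DOK: PIN → TOR → CEN → DOK costing 7
Total via PIN: 3 + 7 = 10 min.

10 min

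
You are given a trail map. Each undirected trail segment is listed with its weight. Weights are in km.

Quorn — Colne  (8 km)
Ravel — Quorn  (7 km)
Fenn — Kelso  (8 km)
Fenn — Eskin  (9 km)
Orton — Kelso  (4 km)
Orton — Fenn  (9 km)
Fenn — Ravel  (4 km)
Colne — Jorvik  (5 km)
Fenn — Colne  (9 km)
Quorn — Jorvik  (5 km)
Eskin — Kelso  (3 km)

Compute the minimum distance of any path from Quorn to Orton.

Compare a few routes:
Quorn–Colne–Fenn–Orton: 8+9+9 = 26
Quorn–Ravel–Fenn–Kelso–Orton: 7+4+8+4 = 23
Quorn–Ravel–Fenn–Orton: 7+4+9 = 20
Cheapest is Quorn–Ravel–Fenn–Orton at 20 km.

20 km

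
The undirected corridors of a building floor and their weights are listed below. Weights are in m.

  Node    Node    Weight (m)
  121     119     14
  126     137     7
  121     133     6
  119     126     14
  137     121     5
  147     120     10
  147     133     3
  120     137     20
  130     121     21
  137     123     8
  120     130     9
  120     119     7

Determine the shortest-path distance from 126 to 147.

21 m

Running Dijkstra from 126:
126: 0
137: 7  (via 126)
121: 12  (via 137)
119: 14  (via 126)
123: 15  (via 137)
133: 18  (via 121)
147: 21  (via 133)
Shortest route: 126–137–121–133–147 = 21 m.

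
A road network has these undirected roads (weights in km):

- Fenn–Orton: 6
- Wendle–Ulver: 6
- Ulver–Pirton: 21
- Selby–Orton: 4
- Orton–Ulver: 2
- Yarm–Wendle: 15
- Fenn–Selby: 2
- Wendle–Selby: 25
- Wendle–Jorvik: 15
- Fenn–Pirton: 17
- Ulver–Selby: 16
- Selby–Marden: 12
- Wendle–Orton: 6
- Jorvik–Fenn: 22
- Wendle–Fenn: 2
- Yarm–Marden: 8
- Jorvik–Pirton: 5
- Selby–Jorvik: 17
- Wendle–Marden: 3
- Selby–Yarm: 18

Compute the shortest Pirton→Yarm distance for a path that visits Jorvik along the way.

31 km

Best Pirton to Jorvik: Pirton → Jorvik costing 5
Best Jorvik to Yarm: Jorvik → Wendle → Marden → Yarm costing 26
Total via Jorvik: 5 + 26 = 31 km.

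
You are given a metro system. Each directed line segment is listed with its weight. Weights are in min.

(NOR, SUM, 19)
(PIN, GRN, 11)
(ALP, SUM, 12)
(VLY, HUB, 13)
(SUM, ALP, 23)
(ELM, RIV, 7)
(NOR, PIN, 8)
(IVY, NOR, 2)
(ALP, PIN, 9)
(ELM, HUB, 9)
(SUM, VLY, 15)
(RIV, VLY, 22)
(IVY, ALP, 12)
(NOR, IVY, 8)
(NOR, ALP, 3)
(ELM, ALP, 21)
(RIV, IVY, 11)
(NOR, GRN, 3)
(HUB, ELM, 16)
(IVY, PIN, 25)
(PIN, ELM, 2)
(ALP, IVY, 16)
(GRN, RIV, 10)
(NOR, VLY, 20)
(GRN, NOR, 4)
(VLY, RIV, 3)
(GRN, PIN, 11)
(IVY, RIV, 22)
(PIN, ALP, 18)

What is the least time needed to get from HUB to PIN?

Compare a few routes:
HUB - ELM - RIV - IVY - NOR - ALP - PIN: 16+7+11+2+3+9 = 48
HUB - ELM - RIV - IVY - NOR - PIN: 16+7+11+2+8 = 44
HUB - ELM - ALP - PIN: 16+21+9 = 46
The minimum is 44 min via HUB - ELM - RIV - IVY - NOR - PIN.

44 min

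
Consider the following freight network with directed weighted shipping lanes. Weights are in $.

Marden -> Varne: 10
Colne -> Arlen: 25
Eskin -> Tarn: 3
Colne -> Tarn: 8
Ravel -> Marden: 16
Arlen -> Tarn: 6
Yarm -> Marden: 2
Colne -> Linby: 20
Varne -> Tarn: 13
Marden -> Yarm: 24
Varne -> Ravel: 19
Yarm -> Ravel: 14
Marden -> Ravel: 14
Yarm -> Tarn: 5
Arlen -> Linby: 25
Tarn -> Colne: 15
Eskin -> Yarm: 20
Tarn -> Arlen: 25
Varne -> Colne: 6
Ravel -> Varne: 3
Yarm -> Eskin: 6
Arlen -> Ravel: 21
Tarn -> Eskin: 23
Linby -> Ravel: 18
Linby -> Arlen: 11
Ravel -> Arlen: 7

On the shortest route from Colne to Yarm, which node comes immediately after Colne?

Candidate routes:
Colne → Tarn → Eskin → Yarm: 8+23+20 = 51
Colne → Arlen → Tarn → Eskin → Yarm: 25+6+23+20 = 74
Colne → Linby → Arlen → Tarn → Eskin → Yarm: 20+11+6+23+20 = 80
Colne → Linby → Ravel → Marden → Yarm: 20+18+16+24 = 78
Cheapest is Colne → Tarn → Eskin → Yarm at $51.
So from Colne the first move is to Tarn.

Tarn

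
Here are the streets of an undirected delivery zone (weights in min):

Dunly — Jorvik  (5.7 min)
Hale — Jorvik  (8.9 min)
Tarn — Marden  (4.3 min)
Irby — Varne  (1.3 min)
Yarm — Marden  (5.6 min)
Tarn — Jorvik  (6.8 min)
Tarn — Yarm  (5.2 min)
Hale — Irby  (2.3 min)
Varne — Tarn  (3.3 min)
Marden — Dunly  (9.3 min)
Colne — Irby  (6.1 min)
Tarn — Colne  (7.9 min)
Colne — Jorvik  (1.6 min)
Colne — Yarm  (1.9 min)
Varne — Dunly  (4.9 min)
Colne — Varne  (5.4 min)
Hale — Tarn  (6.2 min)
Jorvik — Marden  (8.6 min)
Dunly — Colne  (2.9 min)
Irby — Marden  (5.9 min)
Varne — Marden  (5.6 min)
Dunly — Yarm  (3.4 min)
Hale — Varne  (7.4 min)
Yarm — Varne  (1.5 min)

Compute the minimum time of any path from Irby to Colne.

Settle nodes by increasing distance from Irby:
Irby: 0
Varne: 1.3  (via Irby)
Hale: 2.3  (via Irby)
Yarm: 2.8  (via Varne)
Tarn: 4.6  (via Varne)
Colne: 4.7  (via Yarm)
Shortest route: Irby–Varne–Yarm–Colne = 4.7 min.

4.7 min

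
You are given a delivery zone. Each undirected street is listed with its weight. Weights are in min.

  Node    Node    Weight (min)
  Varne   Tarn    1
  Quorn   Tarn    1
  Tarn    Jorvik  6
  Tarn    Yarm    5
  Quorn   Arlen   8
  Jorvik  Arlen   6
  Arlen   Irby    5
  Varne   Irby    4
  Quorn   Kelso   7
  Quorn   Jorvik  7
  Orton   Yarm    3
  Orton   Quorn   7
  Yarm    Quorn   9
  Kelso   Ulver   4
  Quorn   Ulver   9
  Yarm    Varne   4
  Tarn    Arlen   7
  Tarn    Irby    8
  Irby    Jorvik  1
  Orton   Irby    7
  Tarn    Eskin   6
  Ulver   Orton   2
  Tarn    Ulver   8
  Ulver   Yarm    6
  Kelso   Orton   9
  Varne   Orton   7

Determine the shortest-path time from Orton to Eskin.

Settle nodes by increasing distance from Orton:
Orton: 0
Ulver: 2  (via Orton)
Yarm: 3  (via Orton)
Kelso: 6  (via Ulver)
Varne: 7  (via Orton)
Quorn: 7  (via Orton)
Irby: 7  (via Orton)
Jorvik: 8  (via Irby)
Tarn: 8  (via Yarm)
Arlen: 12  (via Irby)
Eskin: 14  (via Tarn)
Shortest route: Orton → Yarm → Tarn → Eskin = 14 min.

14 min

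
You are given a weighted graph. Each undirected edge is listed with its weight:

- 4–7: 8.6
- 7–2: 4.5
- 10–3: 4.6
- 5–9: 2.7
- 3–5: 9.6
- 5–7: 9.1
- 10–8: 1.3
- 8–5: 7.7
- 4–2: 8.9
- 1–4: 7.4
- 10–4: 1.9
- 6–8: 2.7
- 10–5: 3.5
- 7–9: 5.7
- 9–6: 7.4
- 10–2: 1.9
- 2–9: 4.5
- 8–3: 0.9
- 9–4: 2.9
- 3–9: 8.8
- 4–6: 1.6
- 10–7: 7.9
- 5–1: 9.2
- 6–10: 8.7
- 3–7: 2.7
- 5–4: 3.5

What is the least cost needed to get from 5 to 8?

4.8

Settle nodes by increasing distance from 5:
5: 0
9: 2.7  (via 5)
4: 3.5  (via 5)
10: 3.5  (via 5)
8: 4.8  (via 10)
Shortest route: 5–10–8 = 4.8.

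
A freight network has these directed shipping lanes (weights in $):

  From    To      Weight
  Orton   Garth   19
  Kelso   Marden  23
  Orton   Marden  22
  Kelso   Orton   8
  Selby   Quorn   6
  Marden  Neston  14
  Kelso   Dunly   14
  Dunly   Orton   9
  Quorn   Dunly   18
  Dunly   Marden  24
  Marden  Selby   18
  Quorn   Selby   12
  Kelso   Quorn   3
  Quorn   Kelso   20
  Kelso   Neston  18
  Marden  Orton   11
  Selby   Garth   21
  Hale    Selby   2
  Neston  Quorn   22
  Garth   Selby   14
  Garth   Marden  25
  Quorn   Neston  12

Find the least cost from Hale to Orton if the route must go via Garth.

$59

Best Hale to Garth: Hale–Selby–Garth costing 23
Shortest Garth→Orton: Garth–Marden–Orton = 36
Total via Garth: 23 + 36 = $59.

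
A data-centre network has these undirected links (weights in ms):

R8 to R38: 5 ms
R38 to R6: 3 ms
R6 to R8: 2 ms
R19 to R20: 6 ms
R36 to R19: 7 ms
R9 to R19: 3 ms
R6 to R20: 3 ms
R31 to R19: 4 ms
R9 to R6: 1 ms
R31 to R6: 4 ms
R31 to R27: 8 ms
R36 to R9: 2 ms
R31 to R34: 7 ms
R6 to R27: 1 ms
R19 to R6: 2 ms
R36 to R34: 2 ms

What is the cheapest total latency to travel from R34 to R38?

8 ms

Compare a few routes:
R34–R36–R9–R6–R38: 2+2+1+3 = 8
R34–R36–R9–R19–R6–R38: 2+2+3+2+3 = 12
R34–R36–R9–R6–R8–R38: 2+2+1+2+5 = 12
Cheapest is R34–R36–R9–R6–R38 at 8 ms.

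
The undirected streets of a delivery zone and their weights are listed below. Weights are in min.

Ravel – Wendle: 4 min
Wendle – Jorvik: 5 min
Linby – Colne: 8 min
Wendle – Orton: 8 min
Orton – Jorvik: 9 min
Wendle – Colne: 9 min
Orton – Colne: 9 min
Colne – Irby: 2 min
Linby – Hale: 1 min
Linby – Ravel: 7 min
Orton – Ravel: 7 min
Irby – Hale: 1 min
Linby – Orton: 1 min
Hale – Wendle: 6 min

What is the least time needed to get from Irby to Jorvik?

12 min

Settle nodes by increasing distance from Irby:
Irby: 0
Hale: 1  (via Irby)
Linby: 2  (via Hale)
Colne: 2  (via Irby)
Orton: 3  (via Linby)
Wendle: 7  (via Hale)
Ravel: 9  (via Linby)
Jorvik: 12  (via Orton)
Shortest route: Irby → Hale → Linby → Orton → Jorvik = 12 min.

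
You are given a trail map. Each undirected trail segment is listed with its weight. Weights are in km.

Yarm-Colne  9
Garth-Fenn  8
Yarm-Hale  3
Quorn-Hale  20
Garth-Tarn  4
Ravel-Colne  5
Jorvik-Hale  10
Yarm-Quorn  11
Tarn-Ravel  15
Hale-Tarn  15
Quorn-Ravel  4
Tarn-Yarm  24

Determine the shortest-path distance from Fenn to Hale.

Enumerating some paths:
Fenn - Garth - Tarn - Hale: 8+4+15 = 27
Fenn - Garth - Tarn - Yarm - Hale: 8+4+24+3 = 39
Fenn - Garth - Tarn - Ravel - Colne - Yarm - Hale: 8+4+15+5+9+3 = 44
Cheapest is Fenn - Garth - Tarn - Hale at 27 km.

27 km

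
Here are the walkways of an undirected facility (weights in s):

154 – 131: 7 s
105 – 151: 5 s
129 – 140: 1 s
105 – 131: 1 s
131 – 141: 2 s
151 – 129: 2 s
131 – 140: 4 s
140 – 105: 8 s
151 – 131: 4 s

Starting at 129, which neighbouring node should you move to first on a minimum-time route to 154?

Enumerating some paths:
129 → 151 → 131 → 154: 2+4+7 = 13
129 → 140 → 131 → 154: 1+4+7 = 12
Cheapest is 129 → 140 → 131 → 154 at 12 s.
So from 129 the first move is to 140.

140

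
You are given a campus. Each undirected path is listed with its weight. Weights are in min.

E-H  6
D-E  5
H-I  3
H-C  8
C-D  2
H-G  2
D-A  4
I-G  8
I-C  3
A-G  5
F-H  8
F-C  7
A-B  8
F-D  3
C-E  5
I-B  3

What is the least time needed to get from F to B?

11 min

Candidate routes:
F–D–C–I–B: 3+2+3+3 = 11
F–H–I–B: 8+3+3 = 14
F–C–I–B: 7+3+3 = 13
The minimum is 11 min via F–D–C–I–B.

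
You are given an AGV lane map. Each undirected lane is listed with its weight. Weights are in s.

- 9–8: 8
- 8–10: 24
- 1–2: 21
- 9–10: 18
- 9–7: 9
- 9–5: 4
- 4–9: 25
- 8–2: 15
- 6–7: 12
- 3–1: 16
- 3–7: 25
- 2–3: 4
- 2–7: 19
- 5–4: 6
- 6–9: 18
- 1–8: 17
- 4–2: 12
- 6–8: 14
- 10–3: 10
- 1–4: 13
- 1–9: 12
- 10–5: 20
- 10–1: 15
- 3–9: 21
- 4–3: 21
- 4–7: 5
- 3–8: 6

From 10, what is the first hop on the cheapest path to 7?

Candidate routes:
10–5–4–7: 20+6+5 = 31
10–3–2–4–7: 10+4+12+5 = 31
10–9–7: 18+9 = 27
The minimum is 27 s via 10–9–7.
So from 10 the first move is to 9.

9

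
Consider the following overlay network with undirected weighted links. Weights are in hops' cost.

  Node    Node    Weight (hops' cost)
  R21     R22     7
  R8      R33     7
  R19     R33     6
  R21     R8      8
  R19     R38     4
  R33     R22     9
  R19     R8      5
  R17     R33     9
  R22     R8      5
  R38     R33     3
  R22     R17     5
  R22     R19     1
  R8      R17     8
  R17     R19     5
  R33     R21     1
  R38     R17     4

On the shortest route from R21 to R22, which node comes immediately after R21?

R22

Compare a few routes:
R21 → R33 → R38 → R19 → R22: 1+3+4+1 = 9
R21 → R33 → R19 → R22: 1+6+1 = 8
R21 → R22: 7 = 7
Cheapest is R21 → R22 at 7 hops' cost.
So from R21 the first move is to R22.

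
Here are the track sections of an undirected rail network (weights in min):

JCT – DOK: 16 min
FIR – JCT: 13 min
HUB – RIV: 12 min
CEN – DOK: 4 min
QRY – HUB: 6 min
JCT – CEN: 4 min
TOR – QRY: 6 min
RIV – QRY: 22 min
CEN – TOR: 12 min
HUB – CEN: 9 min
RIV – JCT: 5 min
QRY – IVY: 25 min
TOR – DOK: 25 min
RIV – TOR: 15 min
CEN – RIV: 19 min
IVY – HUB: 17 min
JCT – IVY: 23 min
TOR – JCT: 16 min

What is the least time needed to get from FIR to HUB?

Settle nodes by increasing distance from FIR:
FIR: 0
JCT: 13  (via FIR)
CEN: 17  (via JCT)
RIV: 18  (via JCT)
DOK: 21  (via CEN)
HUB: 26  (via CEN)
Shortest route: FIR–JCT–CEN–HUB = 26 min.

26 min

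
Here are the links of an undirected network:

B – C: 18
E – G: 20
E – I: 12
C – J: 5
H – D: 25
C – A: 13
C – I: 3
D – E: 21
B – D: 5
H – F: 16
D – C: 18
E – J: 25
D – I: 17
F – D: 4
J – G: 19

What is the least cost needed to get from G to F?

Enumerating some paths:
G–E–D–F: 20+21+4 = 45
G–J–C–D–F: 19+5+18+4 = 46
The minimum is 45 via G–E–D–F.

45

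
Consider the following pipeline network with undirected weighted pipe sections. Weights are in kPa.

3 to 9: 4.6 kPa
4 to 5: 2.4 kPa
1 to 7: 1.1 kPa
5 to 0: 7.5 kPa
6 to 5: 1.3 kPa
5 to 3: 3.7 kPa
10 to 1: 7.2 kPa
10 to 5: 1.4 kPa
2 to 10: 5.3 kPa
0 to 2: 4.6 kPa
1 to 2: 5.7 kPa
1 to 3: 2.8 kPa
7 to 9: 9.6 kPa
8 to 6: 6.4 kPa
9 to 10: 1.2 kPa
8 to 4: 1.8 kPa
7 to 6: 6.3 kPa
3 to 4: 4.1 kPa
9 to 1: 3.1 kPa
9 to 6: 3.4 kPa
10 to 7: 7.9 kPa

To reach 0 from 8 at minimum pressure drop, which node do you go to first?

Candidate routes:
8 → 4 → 5 → 0: 1.8+2.4+7.5 = 11.7
8 → 4 → 5 → 10 → 2 → 0: 1.8+2.4+1.4+5.3+4.6 = 15.5
8 → 4 → 3 → 5 → 0: 1.8+4.1+3.7+7.5 = 17.1
8 → 6 → 5 → 0: 6.4+1.3+7.5 = 15.2
Cheapest is 8 → 4 → 5 → 0 at 11.7 kPa.
So from 8 the first move is to 4.

4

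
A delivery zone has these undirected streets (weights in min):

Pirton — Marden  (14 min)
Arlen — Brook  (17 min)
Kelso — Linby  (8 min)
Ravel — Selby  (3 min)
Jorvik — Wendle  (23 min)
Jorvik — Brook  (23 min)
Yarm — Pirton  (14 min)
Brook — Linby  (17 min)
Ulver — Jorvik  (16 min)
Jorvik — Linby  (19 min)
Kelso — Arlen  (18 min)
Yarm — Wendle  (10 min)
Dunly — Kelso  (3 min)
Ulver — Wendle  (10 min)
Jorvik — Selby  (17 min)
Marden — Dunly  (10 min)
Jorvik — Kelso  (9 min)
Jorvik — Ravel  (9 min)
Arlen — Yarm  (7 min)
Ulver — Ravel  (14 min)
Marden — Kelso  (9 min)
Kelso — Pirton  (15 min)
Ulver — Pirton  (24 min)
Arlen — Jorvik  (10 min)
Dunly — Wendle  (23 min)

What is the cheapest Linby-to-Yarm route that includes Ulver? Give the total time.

Best Linby to Ulver: Linby → Kelso → Jorvik → Ulver costing 33
Shortest Ulver→Yarm: Ulver → Wendle → Yarm = 20
Total via Ulver: 33 + 20 = 53 min.

53 min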